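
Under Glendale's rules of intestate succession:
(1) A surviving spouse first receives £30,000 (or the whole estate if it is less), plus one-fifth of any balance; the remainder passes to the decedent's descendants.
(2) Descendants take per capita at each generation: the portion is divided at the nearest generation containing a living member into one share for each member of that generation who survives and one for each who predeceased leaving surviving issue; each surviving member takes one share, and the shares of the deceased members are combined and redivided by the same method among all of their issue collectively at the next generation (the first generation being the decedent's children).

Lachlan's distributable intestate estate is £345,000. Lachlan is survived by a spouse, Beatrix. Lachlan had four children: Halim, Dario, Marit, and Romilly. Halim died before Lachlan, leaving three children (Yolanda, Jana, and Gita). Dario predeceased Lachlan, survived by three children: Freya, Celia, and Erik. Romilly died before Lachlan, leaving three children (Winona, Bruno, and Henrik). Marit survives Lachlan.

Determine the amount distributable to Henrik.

Beatrix first takes £30,000, leaving a balance of £315,000. Beatrix then takes one-fifth of the balance (£63,000), for a total of £93,000. The remaining £252,000 passes to the descendants.
The descendants' portion (£252,000) is divided at the children's generation into 4 shares of £63,000. Marit takes £63,000. The 3 shares of the deceased (Halim, Dario, and Romilly) are combined into a pool of £189,000.
That pool (£189,000) is divided at the grandchildren's generation equally among Yolanda, Jana, Gita, Freya, Celia, Erik, Winona, Bruno, and Henrik: £21,000 each.

Henrik receives £21,000.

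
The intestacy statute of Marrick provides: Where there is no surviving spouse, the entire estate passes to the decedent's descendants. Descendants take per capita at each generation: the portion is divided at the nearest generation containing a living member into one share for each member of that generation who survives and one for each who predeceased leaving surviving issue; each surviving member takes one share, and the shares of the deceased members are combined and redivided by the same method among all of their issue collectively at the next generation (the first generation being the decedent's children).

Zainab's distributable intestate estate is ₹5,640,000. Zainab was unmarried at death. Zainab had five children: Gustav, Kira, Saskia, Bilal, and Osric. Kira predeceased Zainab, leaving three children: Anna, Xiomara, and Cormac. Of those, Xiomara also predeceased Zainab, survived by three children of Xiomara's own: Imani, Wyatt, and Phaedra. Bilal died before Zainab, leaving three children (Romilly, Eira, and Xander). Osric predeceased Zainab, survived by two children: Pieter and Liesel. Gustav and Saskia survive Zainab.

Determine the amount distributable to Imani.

The entire ₹5,640,000 passes to the descendants.
That amount (₹5,640,000) is divided at the children's generation into 5 shares of ₹1,128,000. Gustav and Saskia each take ₹1,128,000. The 3 shares of the deceased (Kira, Bilal, and Osric) are combined into a pool of ₹3,384,000.
That pool (₹3,384,000) is divided at the grandchildren's generation into 8 shares of ₹423,000. Anna, Cormac, Romilly, Eira, Xander, Pieter, and Liesel each take ₹423,000. The remaining share for the deceased Xiomara (₹423,000) is carried to the next generation.
That pool (₹423,000) is divided at the great-grandchildren's generation equally among Imani, Wyatt, and Phaedra: ₹141,000 each.

Imani receives ₹141,000.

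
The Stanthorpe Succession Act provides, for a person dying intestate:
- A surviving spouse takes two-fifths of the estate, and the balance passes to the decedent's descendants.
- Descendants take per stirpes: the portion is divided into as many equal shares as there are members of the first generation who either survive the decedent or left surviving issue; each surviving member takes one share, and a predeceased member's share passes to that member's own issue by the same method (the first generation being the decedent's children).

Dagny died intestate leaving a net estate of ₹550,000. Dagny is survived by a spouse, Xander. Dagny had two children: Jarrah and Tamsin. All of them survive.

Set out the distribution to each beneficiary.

Xander takes two-fifths of ₹550,000 = ₹220,000. The remaining ₹330,000 passes to the descendants.
The descendants' portion (₹330,000) is divided into 2 shares of ₹165,000: Jarrah and Tamsin each take ₹165,000.

Xander: ₹220,000; Jarrah: ₹165,000; Tamsin: ₹165,000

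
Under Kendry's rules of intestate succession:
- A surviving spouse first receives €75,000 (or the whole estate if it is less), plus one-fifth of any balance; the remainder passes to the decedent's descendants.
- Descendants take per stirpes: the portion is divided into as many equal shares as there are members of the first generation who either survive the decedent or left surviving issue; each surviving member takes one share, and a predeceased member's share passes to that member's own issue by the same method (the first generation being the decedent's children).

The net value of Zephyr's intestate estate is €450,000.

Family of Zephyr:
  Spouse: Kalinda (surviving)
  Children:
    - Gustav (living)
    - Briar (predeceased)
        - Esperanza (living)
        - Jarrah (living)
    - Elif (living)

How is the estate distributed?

Kalinda first takes €75,000, leaving a balance of €375,000. Kalinda then takes one-fifth of the balance (€75,000), for a total of €150,000. The remaining €300,000 passes to the descendants.
The descendants' portion (€300,000) is divided into 3 shares of €100,000: Gustav and Elif each take €100,000; Briar's €100,000 share passes to Briar's issue.
Briar's share (€100,000) is divided into 2 shares of €50,000: Esperanza and Jarrah each take €50,000.

Kalinda: €150,000; Gustav: €100,000; Esperanza: €50,000; Jarrah: €50,000; Elif: €100,000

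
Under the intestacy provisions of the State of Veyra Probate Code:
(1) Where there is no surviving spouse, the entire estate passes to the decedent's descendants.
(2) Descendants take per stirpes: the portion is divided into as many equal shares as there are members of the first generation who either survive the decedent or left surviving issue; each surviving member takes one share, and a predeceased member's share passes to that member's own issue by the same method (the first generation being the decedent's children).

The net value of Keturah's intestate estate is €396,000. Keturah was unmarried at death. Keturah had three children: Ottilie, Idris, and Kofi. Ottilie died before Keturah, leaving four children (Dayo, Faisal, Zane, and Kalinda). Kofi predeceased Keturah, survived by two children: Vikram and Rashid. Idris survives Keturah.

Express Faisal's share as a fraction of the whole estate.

The entire €396,000 passes to the descendants.
That amount (€396,000) is divided into 3 shares of €132,000: Idris takes €132,000; Ottilie's €132,000 share passes to Ottilie's issue; Kofi's €132,000 share passes to Kofi's issue.
Ottilie's share (€132,000) is divided into 4 shares of €33,000: Dayo, Faisal, Zane, and Kalinda each take €33,000.
Kofi's share (€132,000) is divided into 2 shares of €66,000: Vikram and Rashid each take €66,000.

Faisal receives 1/12 of the estate.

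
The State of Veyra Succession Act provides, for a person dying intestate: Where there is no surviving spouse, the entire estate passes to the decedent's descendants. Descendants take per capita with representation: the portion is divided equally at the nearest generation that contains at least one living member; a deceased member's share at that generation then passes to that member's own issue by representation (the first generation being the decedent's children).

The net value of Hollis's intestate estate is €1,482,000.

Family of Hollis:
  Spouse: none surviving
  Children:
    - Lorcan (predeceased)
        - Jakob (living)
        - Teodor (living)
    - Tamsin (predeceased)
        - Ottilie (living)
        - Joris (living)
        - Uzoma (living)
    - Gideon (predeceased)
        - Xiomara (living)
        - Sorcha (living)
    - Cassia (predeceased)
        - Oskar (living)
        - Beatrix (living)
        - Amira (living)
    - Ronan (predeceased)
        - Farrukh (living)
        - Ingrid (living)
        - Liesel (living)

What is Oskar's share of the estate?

Oskar receives €114,000.

The entire €1,482,000 passes to the descendants.
No child survives, so the initial division is made at the grandchildren's generation.
That amount (€1,482,000) is divided into 13 shares of €114,000: Jakob, Teodor, Ottilie, Joris, Uzoma, Xiomara, Sorcha, Oskar, Beatrix, Amira, Farrukh, Ingrid, and Liesel each take €114,000.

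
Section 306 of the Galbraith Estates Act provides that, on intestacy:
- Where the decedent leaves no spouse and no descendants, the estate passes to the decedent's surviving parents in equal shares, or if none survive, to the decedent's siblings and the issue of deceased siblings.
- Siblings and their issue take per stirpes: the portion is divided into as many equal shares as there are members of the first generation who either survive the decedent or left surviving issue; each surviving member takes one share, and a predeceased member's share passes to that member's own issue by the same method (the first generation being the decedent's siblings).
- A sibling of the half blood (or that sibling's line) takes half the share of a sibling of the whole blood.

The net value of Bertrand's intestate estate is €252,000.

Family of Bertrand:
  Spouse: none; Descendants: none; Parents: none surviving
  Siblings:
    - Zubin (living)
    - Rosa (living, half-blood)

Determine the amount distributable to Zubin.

The entire €252,000 passes to the siblings and their issue.
Counting each half-blood sibling's line as half a unit, there are 3/2 units in €252,000, so one unit is €168,000. Whole-blood lines (Zubin) take €168,000 each; half-blood lines (Rosa) take €84,000 each.

Zubin receives €168,000.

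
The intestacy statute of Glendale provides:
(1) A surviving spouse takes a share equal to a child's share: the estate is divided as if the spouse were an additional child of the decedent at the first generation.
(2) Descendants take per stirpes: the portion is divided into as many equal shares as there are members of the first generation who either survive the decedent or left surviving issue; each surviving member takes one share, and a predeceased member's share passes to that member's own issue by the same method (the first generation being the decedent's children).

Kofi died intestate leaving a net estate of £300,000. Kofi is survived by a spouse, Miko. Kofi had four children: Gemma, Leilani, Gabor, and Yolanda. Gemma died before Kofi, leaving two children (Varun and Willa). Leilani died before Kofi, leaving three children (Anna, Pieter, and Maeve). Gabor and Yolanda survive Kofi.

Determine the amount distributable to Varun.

The spouse counts as an additional share at the children's level, so there are 5 primary shares of £60,000. Miko takes one such share (£60,000).
The children's combined portion (£240,000) is divided into 4 shares of £60,000: Gabor and Yolanda each take £60,000; Gemma's £60,000 share passes to Gemma's issue; Leilani's £60,000 share passes to Leilani's issue.
Gemma's share (£60,000) is divided into 2 shares of £30,000: Varun and Willa each take £30,000.
Leilani's share (£60,000) is divided into 3 shares of £20,000: Anna, Pieter, and Maeve each take £20,000.

Varun receives £30,000.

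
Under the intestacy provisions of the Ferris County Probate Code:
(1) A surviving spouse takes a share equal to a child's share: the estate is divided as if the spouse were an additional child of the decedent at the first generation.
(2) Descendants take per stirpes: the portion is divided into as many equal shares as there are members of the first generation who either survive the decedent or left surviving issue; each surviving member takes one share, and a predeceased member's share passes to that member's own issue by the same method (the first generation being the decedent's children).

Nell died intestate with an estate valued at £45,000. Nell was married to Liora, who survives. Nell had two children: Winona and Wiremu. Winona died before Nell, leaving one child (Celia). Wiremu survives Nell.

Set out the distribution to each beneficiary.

The spouse counts as an additional share at the children's level, so there are 3 primary shares of £15,000. Liora takes one such share (£15,000).
The children's combined portion (£30,000) is divided into 2 shares of £15,000: Wiremu takes £15,000; Winona's £15,000 share passes to Winona's issue.
Winona's share (£15,000) passes entirely to Celia.

Liora: £15,000; Celia: £15,000; Wiremu: £15,000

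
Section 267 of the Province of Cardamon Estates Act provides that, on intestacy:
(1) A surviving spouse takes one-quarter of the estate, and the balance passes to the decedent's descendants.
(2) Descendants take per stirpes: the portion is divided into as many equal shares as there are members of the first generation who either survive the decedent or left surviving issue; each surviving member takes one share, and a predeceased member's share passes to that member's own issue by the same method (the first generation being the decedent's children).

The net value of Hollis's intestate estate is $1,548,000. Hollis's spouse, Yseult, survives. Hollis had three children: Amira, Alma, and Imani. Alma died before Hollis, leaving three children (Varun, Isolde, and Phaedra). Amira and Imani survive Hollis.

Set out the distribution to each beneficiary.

Yseult: $387,000; Amira: $387,000; Varun: $129,000; Isolde: $129,000; Phaedra: $129,000; Imani: $387,000

Yseult takes one-quarter of $1,548,000 = $387,000. The remaining $1,161,000 passes to the descendants.
The descendants' portion ($1,161,000) is divided into 3 shares of $387,000: Amira and Imani each take $387,000; Alma's $387,000 share passes to Alma's issue.
Alma's share ($387,000) is divided into 3 shares of $129,000: Varun, Isolde, and Phaedra each take $129,000.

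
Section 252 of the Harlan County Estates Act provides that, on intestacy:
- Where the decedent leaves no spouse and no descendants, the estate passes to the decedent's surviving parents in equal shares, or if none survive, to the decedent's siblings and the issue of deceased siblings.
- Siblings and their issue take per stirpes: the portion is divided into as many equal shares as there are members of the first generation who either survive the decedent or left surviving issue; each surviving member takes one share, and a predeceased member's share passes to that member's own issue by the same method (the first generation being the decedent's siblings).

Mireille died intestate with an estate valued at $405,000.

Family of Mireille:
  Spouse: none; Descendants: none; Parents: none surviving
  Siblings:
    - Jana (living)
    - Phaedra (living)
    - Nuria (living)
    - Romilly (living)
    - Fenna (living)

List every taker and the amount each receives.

Jana: $81,000; Phaedra: $81,000; Nuria: $81,000; Romilly: $81,000; Fenna: $81,000

The entire $405,000 passes to the siblings and their issue.
That amount ($405,000) is divided into 5 shares of $81,000: Jana, Phaedra, Nuria, Romilly, and Fenna each take $81,000.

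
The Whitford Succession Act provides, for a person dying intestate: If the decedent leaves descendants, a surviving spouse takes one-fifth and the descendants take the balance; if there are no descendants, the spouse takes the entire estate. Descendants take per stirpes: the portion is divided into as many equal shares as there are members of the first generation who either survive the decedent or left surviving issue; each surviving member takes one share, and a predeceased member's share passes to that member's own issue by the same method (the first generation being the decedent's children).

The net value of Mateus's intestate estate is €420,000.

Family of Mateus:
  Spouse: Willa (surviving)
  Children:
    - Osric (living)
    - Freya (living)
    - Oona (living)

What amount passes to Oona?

Oona receives €112,000.

Willa takes one-fifth of €420,000 = €84,000. The remaining €336,000 passes to the descendants.
The descendants' portion (€336,000) is divided into 3 shares of €112,000: Osric, Freya, and Oona each take €112,000.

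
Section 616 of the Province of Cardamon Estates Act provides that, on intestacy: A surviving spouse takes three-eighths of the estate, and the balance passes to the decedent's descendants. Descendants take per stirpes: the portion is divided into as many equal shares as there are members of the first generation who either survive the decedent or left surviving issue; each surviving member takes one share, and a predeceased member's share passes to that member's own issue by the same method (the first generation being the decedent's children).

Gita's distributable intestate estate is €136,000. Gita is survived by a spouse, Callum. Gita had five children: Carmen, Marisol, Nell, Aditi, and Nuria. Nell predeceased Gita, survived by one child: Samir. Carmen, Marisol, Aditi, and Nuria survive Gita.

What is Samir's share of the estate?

Samir receives €17,000.

Callum takes three-eighths of €136,000 = €51,000. The remaining €85,000 passes to the descendants.
The descendants' portion (€85,000) is divided into 5 shares of €17,000: Carmen, Marisol, Aditi, and Nuria each take €17,000; Nell's €17,000 share passes to Nell's issue.
Nell's share (€17,000) passes entirely to Samir.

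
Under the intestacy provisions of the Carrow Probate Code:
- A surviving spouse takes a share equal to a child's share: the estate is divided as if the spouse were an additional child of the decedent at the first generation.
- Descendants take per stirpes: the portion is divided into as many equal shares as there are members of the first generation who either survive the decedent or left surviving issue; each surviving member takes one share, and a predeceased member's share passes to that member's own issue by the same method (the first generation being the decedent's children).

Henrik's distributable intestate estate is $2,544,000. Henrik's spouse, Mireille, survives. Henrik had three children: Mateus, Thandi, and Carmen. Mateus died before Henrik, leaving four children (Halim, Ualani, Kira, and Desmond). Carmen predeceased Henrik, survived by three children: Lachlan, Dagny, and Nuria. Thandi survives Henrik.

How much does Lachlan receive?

The spouse counts as an additional share at the children's level, so there are 4 primary shares of $636,000. Mireille takes one such share ($636,000).
The children's combined portion ($1,908,000) is divided into 3 shares of $636,000: Thandi takes $636,000; Mateus's $636,000 share passes to Mateus's issue; Carmen's $636,000 share passes to Carmen's issue.
Mateus's share ($636,000) is divided into 4 shares of $159,000: Halim, Ualani, Kira, and Desmond each take $159,000.
Carmen's share ($636,000) is divided into 3 shares of $212,000: Lachlan, Dagny, and Nuria each take $212,000.

Lachlan receives $212,000.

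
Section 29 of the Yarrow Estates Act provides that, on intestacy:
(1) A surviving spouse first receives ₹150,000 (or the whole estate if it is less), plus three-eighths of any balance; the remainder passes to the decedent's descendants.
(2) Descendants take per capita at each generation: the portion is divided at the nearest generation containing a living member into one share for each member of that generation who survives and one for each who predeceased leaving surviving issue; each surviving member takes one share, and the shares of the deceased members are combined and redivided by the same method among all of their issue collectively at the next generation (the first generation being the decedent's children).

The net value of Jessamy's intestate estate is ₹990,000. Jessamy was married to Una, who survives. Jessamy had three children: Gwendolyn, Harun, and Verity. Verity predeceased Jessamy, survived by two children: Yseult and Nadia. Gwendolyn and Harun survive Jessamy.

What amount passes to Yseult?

Una first takes ₹150,000, leaving a balance of ₹840,000. Una then takes three-eighths of the balance (₹315,000), for a total of ₹465,000. The remaining ₹525,000 passes to the descendants.
The descendants' portion (₹525,000) is divided at the children's generation into 3 shares of ₹175,000. Gwendolyn and Harun each take ₹175,000. The remaining share for the deceased Verity (₹175,000) is carried to the next generation.
That pool (₹175,000) is divided at the grandchildren's generation equally among Yseult and Nadia: ₹87,500 each.

Yseult receives ₹87,500.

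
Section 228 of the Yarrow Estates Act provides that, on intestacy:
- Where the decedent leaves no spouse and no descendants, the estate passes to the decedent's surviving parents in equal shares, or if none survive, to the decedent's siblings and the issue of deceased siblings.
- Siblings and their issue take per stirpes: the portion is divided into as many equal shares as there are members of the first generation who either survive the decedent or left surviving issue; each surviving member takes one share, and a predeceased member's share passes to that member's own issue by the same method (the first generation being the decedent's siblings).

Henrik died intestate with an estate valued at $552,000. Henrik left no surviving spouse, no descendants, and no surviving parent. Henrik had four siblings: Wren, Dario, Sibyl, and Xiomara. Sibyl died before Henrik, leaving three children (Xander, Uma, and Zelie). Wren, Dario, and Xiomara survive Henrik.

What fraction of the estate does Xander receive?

Xander receives 1/12 of the estate.

The entire $552,000 passes to the siblings and their issue.
That amount ($552,000) is divided into 4 shares of $138,000: Wren, Dario, and Xiomara each take $138,000; Sibyl's $138,000 share passes to Sibyl's issue.
Sibyl's share ($138,000) is divided into 3 shares of $46,000: Xander, Uma, and Zelie each take $46,000.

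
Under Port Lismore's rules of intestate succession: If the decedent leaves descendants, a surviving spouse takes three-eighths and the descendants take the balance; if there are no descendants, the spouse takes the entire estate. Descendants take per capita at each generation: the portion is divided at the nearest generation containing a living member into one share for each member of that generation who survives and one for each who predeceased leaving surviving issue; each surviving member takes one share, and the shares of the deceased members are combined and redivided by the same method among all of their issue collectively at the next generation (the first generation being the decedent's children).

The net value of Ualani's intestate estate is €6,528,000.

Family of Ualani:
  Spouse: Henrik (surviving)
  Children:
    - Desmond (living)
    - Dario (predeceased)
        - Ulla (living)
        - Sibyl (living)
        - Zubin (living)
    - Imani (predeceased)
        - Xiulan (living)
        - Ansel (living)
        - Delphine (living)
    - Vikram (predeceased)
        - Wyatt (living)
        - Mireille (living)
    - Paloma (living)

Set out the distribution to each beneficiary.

Henrik: €2,448,000; Desmond: €816,000; Ulla: €306,000; Sibyl: €306,000; Zubin: €306,000; Xiulan: €306,000; Ansel: €306,000; Delphine: €306,000; Wyatt: €306,000; Mireille: €306,000; Paloma: €816,000

Henrik takes three-eighths of €6,528,000 = €2,448,000. The remaining €4,080,000 passes to the descendants.
The descendants' portion (€4,080,000) is divided at the children's generation into 5 shares of €816,000. Desmond and Paloma each take €816,000. The 3 shares of the deceased (Dario, Imani, and Vikram) are combined into a pool of €2,448,000.
That pool (€2,448,000) is divided at the grandchildren's generation equally among Ulla, Sibyl, Zubin, Xiulan, Ansel, Delphine, Wyatt, and Mireille: €306,000 each.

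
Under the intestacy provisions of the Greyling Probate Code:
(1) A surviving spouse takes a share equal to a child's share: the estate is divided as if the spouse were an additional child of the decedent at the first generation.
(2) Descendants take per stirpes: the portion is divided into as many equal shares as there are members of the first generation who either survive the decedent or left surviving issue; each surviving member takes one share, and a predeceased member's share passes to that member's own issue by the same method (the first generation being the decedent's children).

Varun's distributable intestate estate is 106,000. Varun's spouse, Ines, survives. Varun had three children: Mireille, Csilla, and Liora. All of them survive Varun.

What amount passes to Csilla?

The spouse counts as an additional share at the children's level, so there are 4 primary shares of 26,500. Ines takes one such share (26,500).
The children's combined portion (79,500) is divided into 3 shares of 26,500: Mireille, Csilla, and Liora each take 26,500.

Csilla receives 26,500.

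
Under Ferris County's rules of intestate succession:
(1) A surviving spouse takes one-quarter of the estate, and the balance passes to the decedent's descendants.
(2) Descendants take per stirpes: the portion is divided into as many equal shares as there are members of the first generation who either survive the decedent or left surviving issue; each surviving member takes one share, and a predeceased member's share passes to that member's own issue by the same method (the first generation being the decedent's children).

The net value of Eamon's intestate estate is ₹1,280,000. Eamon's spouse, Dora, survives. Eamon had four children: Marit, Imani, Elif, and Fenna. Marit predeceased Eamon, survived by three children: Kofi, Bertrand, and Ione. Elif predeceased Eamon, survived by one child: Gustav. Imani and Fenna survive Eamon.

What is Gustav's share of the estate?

Dora takes one-quarter of ₹1,280,000 = ₹320,000. The remaining ₹960,000 passes to the descendants.
The descendants' portion (₹960,000) is divided into 4 shares of ₹240,000: Imani and Fenna each take ₹240,000; Marit's ₹240,000 share passes to Marit's issue; Elif's ₹240,000 share passes to Elif's issue.
Marit's share (₹240,000) is divided into 3 shares of ₹80,000: Kofi, Bertrand, and Ione each take ₹80,000.
Elif's share (₹240,000) passes entirely to Gustav.

Gustav receives ₹240,000.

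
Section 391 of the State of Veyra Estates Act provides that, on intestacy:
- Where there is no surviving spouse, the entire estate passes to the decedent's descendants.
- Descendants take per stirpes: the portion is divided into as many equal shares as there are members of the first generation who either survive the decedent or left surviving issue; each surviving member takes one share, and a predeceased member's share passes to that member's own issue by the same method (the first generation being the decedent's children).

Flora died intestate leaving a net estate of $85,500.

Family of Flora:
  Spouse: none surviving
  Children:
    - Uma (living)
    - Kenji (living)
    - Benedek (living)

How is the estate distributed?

Uma: $28,500; Kenji: $28,500; Benedek: $28,500

The entire $85,500 passes to the descendants.
That amount ($85,500) is divided into 3 shares of $28,500: Uma, Kenji, and Benedek each take $28,500.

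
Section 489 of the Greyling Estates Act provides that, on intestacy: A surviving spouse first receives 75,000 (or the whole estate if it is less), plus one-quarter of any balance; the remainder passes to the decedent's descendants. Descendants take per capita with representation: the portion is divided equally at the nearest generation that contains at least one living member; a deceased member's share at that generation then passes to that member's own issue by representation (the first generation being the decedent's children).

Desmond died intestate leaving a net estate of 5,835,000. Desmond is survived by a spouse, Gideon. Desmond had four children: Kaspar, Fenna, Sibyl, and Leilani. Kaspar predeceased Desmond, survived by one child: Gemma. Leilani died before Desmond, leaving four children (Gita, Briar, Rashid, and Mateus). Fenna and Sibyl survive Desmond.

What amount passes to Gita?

Gideon first takes 75,000, leaving a balance of 5,760,000. Gideon then takes one-quarter of the balance (1,440,000), for a total of 1,515,000. The remaining 4,320,000 passes to the descendants.
The descendants' portion (4,320,000) is divided into 4 shares of 1,080,000: Fenna and Sibyl each take 1,080,000; Kaspar's 1,080,000 share passes to Kaspar's issue; Leilani's 1,080,000 share passes to Leilani's issue.
Kaspar's share (1,080,000) passes entirely to Gemma.
Leilani's share (1,080,000) is divided into 4 shares of 270,000: Gita, Briar, Rashid, and Mateus each take 270,000.

Gita receives 270,000.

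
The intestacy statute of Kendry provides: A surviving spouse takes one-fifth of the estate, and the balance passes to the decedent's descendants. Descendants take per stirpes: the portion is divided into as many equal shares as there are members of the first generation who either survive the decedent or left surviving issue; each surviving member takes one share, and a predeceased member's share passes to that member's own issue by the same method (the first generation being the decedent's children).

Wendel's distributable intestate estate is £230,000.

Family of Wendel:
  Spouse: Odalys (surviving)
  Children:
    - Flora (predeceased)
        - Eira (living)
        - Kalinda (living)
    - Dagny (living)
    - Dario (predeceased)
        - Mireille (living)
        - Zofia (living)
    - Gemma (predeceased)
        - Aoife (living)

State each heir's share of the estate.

Odalys: £46,000; Eira: £23,000; Kalinda: £23,000; Dagny: £46,000; Mireille: £23,000; Zofia: £23,000; Aoife: £46,000

Odalys takes one-fifth of £230,000 = £46,000. The remaining £184,000 passes to the descendants.
The descendants' portion (£184,000) is divided into 4 shares of £46,000: Dagny takes £46,000; Flora's £46,000 share passes to Flora's issue; Dario's £46,000 share passes to Dario's issue; Gemma's £46,000 share passes to Gemma's issue.
Flora's share (£46,000) is divided into 2 shares of £23,000: Eira and Kalinda each take £23,000.
Dario's share (£46,000) is divided into 2 shares of £23,000: Mireille and Zofia each take £23,000.
Gemma's share (£46,000) passes entirely to Aoife.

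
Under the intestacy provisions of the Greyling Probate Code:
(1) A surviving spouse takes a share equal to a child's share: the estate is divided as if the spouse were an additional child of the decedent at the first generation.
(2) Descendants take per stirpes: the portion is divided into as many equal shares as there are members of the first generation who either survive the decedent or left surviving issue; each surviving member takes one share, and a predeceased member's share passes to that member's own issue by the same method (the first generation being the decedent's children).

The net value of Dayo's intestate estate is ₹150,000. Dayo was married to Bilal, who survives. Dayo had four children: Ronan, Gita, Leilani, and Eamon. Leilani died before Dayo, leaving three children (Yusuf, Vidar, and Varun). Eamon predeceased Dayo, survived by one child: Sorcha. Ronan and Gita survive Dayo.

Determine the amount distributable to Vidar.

Vidar receives ₹10,000.

The spouse counts as an additional share at the children's level, so there are 5 primary shares of ₹30,000. Bilal takes one such share (₹30,000).
The children's combined portion (₹120,000) is divided into 4 shares of ₹30,000: Ronan and Gita each take ₹30,000; Leilani's ₹30,000 share passes to Leilani's issue; Eamon's ₹30,000 share passes to Eamon's issue.
Leilani's share (₹30,000) is divided into 3 shares of ₹10,000: Yusuf, Vidar, and Varun each take ₹10,000.
Eamon's share (₹30,000) passes entirely to Sorcha.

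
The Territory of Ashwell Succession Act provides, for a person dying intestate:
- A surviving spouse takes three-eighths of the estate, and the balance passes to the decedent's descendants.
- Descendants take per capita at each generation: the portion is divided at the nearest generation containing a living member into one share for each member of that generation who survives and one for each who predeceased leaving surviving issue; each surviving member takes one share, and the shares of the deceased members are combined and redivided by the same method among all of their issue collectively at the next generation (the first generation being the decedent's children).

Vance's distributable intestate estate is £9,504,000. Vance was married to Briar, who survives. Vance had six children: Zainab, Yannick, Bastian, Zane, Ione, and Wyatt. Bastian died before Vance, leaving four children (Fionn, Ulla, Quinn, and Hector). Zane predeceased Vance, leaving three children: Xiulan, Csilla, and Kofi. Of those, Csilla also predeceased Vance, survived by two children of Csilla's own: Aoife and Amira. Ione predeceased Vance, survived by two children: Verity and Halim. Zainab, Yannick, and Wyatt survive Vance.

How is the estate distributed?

Briar takes three-eighths of £9,504,000 = £3,564,000. The remaining £5,940,000 passes to the descendants.
The descendants' portion (£5,940,000) is divided at the children's generation into 6 shares of £990,000. Zainab, Yannick, and Wyatt each take £990,000. The 3 shares of the deceased (Bastian, Zane, and Ione) are combined into a pool of £2,970,000.
That pool (£2,970,000) is divided at the grandchildren's generation into 9 shares of £330,000. Fionn, Ulla, Quinn, Hector, Xiulan, Kofi, Verity, and Halim each take £330,000. The remaining share for the deceased Csilla (£330,000) is carried to the next generation.
That pool (£330,000) is divided at the great-grandchildren's generation equally among Aoife and Amira: £165,000 each.

Briar: £3,564,000; Zainab: £990,000; Yannick: £990,000; Fionn: £330,000; Ulla: £330,000; Quinn: £330,000; Hector: £330,000; Xiulan: £330,000; Aoife: £165,000; Amira: £165,000; Kofi: £330,000; Verity: £330,000; Halim: £330,000; Wyatt: £990,000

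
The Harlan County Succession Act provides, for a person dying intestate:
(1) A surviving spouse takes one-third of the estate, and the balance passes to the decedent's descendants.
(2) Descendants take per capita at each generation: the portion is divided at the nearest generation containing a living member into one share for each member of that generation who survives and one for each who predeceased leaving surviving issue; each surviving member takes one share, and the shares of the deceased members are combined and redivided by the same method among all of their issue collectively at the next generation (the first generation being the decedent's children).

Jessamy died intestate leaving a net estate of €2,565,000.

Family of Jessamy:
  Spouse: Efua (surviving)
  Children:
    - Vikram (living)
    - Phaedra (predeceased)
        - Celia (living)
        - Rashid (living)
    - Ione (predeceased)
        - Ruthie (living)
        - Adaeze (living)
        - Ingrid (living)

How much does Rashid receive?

Efua takes one-third of €2,565,000 = €855,000. The remaining €1,710,000 passes to the descendants.
The descendants' portion (€1,710,000) is divided at the children's generation into 3 shares of €570,000. Vikram takes €570,000. The 2 shares of the deceased (Phaedra and Ione) are combined into a pool of €1,140,000.
That pool (€1,140,000) is divided at the grandchildren's generation equally among Celia, Rashid, Ruthie, Adaeze, and Ingrid: €228,000 each.

Rashid receives €228,000.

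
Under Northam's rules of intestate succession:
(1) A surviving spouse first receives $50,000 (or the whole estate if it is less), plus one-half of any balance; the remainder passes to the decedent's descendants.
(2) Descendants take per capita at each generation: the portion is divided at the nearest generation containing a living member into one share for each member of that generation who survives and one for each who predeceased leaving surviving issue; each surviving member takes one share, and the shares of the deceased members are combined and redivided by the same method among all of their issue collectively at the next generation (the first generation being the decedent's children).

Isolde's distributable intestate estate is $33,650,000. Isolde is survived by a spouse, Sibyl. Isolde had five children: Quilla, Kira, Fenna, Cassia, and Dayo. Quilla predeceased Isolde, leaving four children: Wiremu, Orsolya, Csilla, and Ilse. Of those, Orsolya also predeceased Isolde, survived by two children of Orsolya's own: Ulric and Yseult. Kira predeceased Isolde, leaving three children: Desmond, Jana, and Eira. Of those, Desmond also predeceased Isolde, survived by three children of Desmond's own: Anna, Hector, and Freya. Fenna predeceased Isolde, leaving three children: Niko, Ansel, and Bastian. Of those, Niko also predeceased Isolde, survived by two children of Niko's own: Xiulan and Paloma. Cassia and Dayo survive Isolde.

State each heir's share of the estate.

Sibyl first takes $50,000, leaving a balance of $33,600,000. Sibyl then takes one-half of the balance ($16,800,000), for a total of $16,850,000. The remaining $16,800,000 passes to the descendants.
The descendants' portion ($16,800,000) is divided at the children's generation into 5 shares of $3,360,000. Cassia and Dayo each take $3,360,000. The 3 shares of the deceased (Quilla, Kira, and Fenna) are combined into a pool of $10,080,000.
That pool ($10,080,000) is divided at the grandchildren's generation into 10 shares of $1,008,000. Wiremu, Csilla, Ilse, Jana, Eira, Ansel, and Bastian each take $1,008,000. The 3 shares of the deceased (Orsolya, Desmond, and Niko) are combined into a pool of $3,024,000.
That pool ($3,024,000) is divided at the great-grandchildren's generation equally among Ulric, Yseult, Anna, Hector, Freya, Xiulan, and Paloma: $432,000 each.

Sibyl: $16,850,000; Wiremu: $1,008,000; Ulric: $432,000; Yseult: $432,000; Csilla: $1,008,000; Ilse: $1,008,000; Anna: $432,000; Hector: $432,000; Freya: $432,000; Jana: $1,008,000; Eira: $1,008,000; Xiulan: $432,000; Paloma: $432,000; Ansel: $1,008,000; Bastian: $1,008,000; Cassia: $3,360,000; Dayo: $3,360,000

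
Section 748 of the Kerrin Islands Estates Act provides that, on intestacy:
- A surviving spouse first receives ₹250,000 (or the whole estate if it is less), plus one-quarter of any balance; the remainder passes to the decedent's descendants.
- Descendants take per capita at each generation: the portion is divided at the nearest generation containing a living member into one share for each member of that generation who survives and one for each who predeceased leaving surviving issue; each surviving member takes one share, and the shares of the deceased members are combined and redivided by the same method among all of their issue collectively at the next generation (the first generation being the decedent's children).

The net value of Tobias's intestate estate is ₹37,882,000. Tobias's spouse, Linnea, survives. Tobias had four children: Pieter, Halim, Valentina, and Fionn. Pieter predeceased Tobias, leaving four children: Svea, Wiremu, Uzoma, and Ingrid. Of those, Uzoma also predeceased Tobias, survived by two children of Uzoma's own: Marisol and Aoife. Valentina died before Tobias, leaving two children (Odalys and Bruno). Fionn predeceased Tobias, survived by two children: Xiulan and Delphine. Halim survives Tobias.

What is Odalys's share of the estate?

Linnea first takes ₹250,000, leaving a balance of ₹37,632,000. Linnea then takes one-quarter of the balance (₹9,408,000), for a total of ₹9,658,000. The remaining ₹28,224,000 passes to the descendants.
The descendants' portion (₹28,224,000) is divided at the children's generation into 4 shares of ₹7,056,000. Halim takes ₹7,056,000. The 3 shares of the deceased (Pieter, Valentina, and Fionn) are combined into a pool of ₹21,168,000.
That pool (₹21,168,000) is divided at the grandchildren's generation into 8 shares of ₹2,646,000. Svea, Wiremu, Ingrid, Odalys, Bruno, Xiulan, and Delphine each take ₹2,646,000. The remaining share for the deceased Uzoma (₹2,646,000) is carried to the next generation.
That pool (₹2,646,000) is divided at the great-grandchildren's generation equally among Marisol and Aoife: ₹1,323,000 each.

Odalys receives ₹2,646,000.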